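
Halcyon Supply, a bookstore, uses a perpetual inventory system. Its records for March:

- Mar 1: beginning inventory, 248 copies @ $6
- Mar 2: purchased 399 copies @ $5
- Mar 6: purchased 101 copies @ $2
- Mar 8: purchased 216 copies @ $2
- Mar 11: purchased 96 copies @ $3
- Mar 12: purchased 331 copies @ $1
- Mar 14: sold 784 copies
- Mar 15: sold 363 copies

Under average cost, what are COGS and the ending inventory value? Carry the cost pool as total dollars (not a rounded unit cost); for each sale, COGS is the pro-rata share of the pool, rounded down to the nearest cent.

After Mar 1: 248 on hand, pool $1,488.00 (≈ $6.0000 each)
After Mar 2: 647 on hand, pool $3,483.00 (≈ $5.3833 each)
After Mar 6: 748 on hand, pool $3,685.00 (≈ $4.9265 each)
After Mar 8: 964 on hand, pool $4,117.00 (≈ $4.2707 each)
After Mar 11: 1060 on hand, pool $4,405.00 (≈ $4.1557 each)
After Mar 12: 1391 on hand, pool $4,736.00 (≈ $3.4047 each)
Mar 14, sell 784: 784/1391 × $4,736.00 → $2,669.31
Mar 15, sell 363: 363/607 × $2,066.69 → $1,235.92
Total COGS = $2,669.31 + $1,235.92 = $3,905.23
Ending inventory (cost pool remaining) = $830.77
Check: goods available $4,736.00 = COGS $3,905.23 + ending $830.77

COGS = $3,905.23; ending inventory = $830.77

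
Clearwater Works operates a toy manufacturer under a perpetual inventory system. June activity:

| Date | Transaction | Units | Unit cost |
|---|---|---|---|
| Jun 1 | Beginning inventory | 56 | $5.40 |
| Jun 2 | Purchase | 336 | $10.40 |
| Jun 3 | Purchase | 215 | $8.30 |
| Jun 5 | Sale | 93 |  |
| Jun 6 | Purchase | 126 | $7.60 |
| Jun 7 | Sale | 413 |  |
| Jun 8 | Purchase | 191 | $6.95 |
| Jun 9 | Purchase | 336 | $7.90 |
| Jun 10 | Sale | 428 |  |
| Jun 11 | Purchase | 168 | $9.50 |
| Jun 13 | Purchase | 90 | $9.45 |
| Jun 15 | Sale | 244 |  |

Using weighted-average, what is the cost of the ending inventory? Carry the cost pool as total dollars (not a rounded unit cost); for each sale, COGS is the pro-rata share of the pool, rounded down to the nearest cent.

After Jun 1: 56 on hand, pool $302.40 (≈ $5.4000 each)
After Jun 2: 392 on hand, pool $3,796.80 (≈ $9.6857 each)
After Jun 3: 607 on hand, pool $5,581.30 (≈ $9.1949 each)
Jun 5, sell 93: 93/607 × $5,581.30 → $855.12
After Jun 6: 640 on hand, pool $5,683.78 (≈ $8.8809 each)
Jun 7, sell 413: 413/640 × $5,683.78 → $3,667.81
After Jun 8: 418 on hand, pool $3,343.42 (≈ $7.9986 each)
After Jun 9: 754 on hand, pool $5,997.82 (≈ $7.9547 each)
Jun 10, sell 428: 428/754 × $5,997.82 → $3,404.59
After Jun 11: 494 on hand, pool $4,189.23 (≈ $8.4802 each)
After Jun 13: 584 on hand, pool $5,039.73 (≈ $8.6297 each)
Jun 15, sell 244: 244/584 × $5,039.73 → $2,105.64
Total COGS = $855.12 + $3,667.81 + $3,404.59 + $2,105.64 = $10,033.16
Ending inventory (cost pool remaining) = $2,934.09
Check: goods available $12,967.25 = COGS $10,033.16 + ending $2,934.09

Ending inventory = $2,934.09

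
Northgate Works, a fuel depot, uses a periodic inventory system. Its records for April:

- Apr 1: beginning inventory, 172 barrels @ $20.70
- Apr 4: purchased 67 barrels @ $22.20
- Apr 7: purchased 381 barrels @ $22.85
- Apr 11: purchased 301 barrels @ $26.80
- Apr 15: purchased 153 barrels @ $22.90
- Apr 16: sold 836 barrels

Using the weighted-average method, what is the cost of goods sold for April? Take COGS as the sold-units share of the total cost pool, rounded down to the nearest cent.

Apr 16, sell 836: 836/1074 × $25,324.15 → $19,712.28
Ending inventory (cost pool remaining) = $5,611.87

COGS = $19,712.28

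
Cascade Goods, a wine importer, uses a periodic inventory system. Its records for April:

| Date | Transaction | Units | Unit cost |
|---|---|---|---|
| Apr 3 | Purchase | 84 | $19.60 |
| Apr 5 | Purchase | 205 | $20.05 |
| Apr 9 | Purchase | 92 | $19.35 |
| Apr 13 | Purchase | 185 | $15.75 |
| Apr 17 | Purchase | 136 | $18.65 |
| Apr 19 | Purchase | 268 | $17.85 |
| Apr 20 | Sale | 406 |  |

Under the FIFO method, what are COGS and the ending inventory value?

Apr 20, 406 sold [FIFO — oldest first]: 84 @ $19.60 + 205 @ $20.05 + 92 @ $19.35 + 25 @ $15.75 = $7,930.60
Ending inventory: 160 @ $15.75 + 136 @ $18.65 + 268 @ $17.85 = $9,840.20
Check: goods available $17,770.80 = COGS $7,930.60 + ending $9,840.20

COGS = $7,930.60; ending inventory = $9,840.20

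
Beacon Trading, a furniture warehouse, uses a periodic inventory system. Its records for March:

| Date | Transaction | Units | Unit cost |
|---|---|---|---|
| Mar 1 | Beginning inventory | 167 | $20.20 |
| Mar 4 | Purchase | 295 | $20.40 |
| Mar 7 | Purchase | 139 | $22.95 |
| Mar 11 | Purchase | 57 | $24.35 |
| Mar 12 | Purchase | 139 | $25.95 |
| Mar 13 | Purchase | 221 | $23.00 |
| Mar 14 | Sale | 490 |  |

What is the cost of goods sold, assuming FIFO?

Mar 14, 490 sold [FIFO — oldest first]: 167 @ $20.20 + 295 @ $20.40 + 28 @ $22.95 = $10,034.00
Ending inventory: 111 @ $22.95 + 57 @ $24.35 + 139 @ $25.95 + 221 @ $23.00 = $12,625.45
Check: goods available $22,659.45 = COGS $10,034.00 + ending $12,625.45

COGS = $10,034.00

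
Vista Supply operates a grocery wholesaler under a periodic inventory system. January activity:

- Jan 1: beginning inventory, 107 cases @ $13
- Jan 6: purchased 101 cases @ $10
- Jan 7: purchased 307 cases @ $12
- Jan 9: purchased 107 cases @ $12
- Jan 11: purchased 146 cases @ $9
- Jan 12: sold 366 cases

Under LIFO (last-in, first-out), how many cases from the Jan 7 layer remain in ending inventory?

194

Jan 12, 366 sold [LIFO — newest first]: 146 @ $9 + 107 @ $12 + 113 @ $12 = $3,954
Ending inventory: 107 @ $13 + 101 @ $10 + 194 @ $12 = $4,729
Check: goods available $8,683 = COGS $3,954 + ending $4,729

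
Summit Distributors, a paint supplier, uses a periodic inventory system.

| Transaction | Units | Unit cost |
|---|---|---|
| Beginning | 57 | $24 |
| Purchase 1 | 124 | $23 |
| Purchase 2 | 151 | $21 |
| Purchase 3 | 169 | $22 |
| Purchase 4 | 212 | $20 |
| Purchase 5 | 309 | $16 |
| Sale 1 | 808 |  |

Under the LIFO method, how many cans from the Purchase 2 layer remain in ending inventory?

33

Sale 1 (808) [LIFO — newest first]: 309 @ $16 + 212 @ $20 + 169 @ $22 + 118 @ $21 = $15,380
Ending inventory: 57 @ $24 + 124 @ $23 + 33 @ $21 = $4,913
Check: goods available $20,293 = COGS $15,380 + ending $4,913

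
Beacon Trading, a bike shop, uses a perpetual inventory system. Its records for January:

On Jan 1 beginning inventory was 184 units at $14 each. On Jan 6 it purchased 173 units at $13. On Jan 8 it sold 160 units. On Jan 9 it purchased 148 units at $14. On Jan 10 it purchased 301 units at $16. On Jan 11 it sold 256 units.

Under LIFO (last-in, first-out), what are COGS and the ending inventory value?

Jan 8, 160 sold [LIFO — newest first]: 160 @ $13 = $2,080
Jan 11, 256 sold [LIFO — newest first]: 256 @ $16 = $4,096
Total COGS = $2,080 + $4,096 = $6,176
Ending inventory: 184 @ $14 + 13 @ $13 + 148 @ $14 + 45 @ $16 = $5,537

COGS = $6,176; ending inventory = $5,537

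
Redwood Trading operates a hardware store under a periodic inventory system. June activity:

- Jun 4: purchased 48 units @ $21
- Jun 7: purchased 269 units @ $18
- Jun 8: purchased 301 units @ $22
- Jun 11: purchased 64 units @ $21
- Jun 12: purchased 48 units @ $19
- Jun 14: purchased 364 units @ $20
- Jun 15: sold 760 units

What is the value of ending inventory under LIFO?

Jun 15, 760 sold [LIFO — newest first]: 364 @ $20 + 48 @ $19 + 64 @ $21 + 284 @ $22 = $15,784
Ending inventory: 48 @ $21 + 269 @ $18 + 17 @ $22 = $6,224

Ending inventory = $6,224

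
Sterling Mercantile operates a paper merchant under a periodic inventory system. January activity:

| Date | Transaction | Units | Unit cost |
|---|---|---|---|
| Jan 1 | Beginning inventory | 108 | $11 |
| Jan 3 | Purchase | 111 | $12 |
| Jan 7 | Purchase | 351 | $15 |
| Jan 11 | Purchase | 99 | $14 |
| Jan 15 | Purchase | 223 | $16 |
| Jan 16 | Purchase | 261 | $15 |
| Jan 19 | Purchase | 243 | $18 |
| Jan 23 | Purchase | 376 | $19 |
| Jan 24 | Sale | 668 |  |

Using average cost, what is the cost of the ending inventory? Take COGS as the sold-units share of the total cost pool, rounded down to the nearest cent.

Ending inventory = $17,551.86

Jan 24, sell 668: 668/1772 × $28,172.00 → $10,620.14
Ending inventory (cost pool remaining) = $17,551.86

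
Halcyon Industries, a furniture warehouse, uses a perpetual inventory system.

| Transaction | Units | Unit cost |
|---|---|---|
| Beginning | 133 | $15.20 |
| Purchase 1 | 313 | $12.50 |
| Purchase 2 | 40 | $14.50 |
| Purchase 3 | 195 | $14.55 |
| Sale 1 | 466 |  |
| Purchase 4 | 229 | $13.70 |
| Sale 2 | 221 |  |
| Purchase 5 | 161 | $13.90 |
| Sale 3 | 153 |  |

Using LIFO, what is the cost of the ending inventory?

Ending inventory = $3,267.40

Sale 1 (466) [LIFO — newest first]: 195 @ $14.55 + 40 @ $14.50 + 231 @ $12.50 = $6,304.75
Sale 2 (221) [LIFO — newest first]: 221 @ $13.70 = $3,027.70
Sale 3 (153) [LIFO — newest first]: 153 @ $13.90 = $2,126.70
Total COGS = $6,304.75 + $3,027.70 + $2,126.70 = $11,459.15
Ending inventory: 133 @ $15.20 + 82 @ $12.50 + 8 @ $13.70 + 8 @ $13.90 = $3,267.40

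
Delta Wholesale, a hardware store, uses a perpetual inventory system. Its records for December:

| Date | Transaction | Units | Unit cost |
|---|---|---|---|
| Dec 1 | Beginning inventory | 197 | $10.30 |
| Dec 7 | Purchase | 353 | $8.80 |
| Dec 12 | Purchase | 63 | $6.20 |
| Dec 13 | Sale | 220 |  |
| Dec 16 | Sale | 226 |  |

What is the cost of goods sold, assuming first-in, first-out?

COGS = $4,220.30

Dec 13, 220 sold [FIFO — oldest first]: 197 @ $10.30 + 23 @ $8.80 = $2,231.50
Dec 16, 226 sold [FIFO — oldest first]: 226 @ $8.80 = $1,988.80
Total COGS = $2,231.50 + $1,988.80 = $4,220.30
Ending inventory: 104 @ $8.80 + 63 @ $6.20 = $1,305.80
Check: goods available $5,526.10 = COGS $4,220.30 + ending $1,305.80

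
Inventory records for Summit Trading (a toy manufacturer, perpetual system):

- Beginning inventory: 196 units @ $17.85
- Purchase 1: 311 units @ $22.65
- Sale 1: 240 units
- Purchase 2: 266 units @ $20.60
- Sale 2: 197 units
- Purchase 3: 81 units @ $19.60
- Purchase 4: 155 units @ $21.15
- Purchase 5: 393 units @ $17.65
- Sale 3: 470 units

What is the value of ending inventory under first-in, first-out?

Sale 1 (240) [FIFO — oldest first]: 196 @ $17.85 + 44 @ $22.65 = $4,495.20
Sale 2 (197) [FIFO — oldest first]: 197 @ $22.65 = $4,462.05
Sale 3 (470) [FIFO — oldest first]: 70 @ $22.65 + 266 @ $20.60 + 81 @ $19.60 + 53 @ $21.15 = $9,773.65
Total COGS = $4,495.20 + $4,462.05 + $9,773.65 = $18,730.90
Ending inventory: 102 @ $21.15 + 393 @ $17.65 = $9,093.75

Ending inventory = $9,093.75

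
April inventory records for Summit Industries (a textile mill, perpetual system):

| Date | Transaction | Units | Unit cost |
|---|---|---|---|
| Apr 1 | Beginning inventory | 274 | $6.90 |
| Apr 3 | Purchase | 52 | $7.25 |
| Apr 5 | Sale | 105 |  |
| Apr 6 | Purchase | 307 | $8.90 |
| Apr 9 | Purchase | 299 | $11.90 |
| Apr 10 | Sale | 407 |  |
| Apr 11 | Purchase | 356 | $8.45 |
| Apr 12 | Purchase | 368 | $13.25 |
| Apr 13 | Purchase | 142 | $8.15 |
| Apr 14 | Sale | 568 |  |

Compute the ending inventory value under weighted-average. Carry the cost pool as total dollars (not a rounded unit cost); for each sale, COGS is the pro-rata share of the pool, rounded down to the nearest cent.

Ending inventory = $7,267.58

After Apr 1: 274 on hand, pool $1,890.60 (≈ $6.9000 each)
After Apr 3: 326 on hand, pool $2,267.60 (≈ $6.9558 each)
Apr 5, sell 105: 105/326 × $2,267.60 → $730.36
After Apr 6: 528 on hand, pool $4,269.54 (≈ $8.0862 each)
After Apr 9: 827 on hand, pool $7,827.64 (≈ $9.4651 each)
Apr 10, sell 407: 407/827 × $7,827.64 → $3,852.29
After Apr 11: 776 on hand, pool $6,983.55 (≈ $8.9994 each)
After Apr 12: 1144 on hand, pool $11,859.55 (≈ $10.3667 each)
After Apr 13: 1286 on hand, pool $13,016.85 (≈ $10.1220 each)
Apr 14, sell 568: 568/1286 × $13,016.85 → $5,749.27
Total COGS = $730.36 + $3,852.29 + $5,749.27 = $10,331.92
Ending inventory (cost pool remaining) = $7,267.58
Check: goods available $17,599.50 = COGS $10,331.92 + ending $7,267.58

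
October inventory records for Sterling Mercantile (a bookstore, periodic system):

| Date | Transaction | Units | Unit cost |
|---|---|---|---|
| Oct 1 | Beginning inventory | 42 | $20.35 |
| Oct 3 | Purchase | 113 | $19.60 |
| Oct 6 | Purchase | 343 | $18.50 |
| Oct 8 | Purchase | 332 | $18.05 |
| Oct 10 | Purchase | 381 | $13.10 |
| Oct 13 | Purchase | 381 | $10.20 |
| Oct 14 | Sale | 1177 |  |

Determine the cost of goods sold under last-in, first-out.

COGS = $16,405.40

Oct 14, 1177 sold [LIFO — newest first]: 381 @ $10.20 + 381 @ $13.10 + 332 @ $18.05 + 83 @ $18.50 = $16,405.40
Ending inventory: 42 @ $20.35 + 113 @ $19.60 + 260 @ $18.50 = $7,879.50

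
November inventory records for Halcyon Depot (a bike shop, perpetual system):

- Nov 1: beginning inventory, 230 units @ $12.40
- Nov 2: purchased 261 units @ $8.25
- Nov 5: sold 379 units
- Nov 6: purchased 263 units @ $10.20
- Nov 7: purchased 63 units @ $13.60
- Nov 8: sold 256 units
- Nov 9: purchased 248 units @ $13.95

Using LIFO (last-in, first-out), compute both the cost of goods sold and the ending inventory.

Nov 5, 379 sold [LIFO — newest first]: 261 @ $8.25 + 118 @ $12.40 = $3,616.45
Nov 8, 256 sold [LIFO — newest first]: 63 @ $13.60 + 193 @ $10.20 = $2,825.40
Total COGS = $3,616.45 + $2,825.40 = $6,441.85
Ending inventory: 112 @ $12.40 + 70 @ $10.20 + 248 @ $13.95 = $5,562.40

COGS = $6,441.85; ending inventory = $5,562.40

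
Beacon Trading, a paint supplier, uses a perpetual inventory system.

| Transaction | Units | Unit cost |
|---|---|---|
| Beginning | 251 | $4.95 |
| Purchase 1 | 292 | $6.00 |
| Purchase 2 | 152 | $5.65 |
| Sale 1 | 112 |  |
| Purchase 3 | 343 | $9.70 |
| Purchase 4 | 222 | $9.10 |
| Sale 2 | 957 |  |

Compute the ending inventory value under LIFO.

Ending inventory = $945.45

Sale 1 (112) [LIFO — newest first]: 112 @ $5.65 = $632.80
Sale 2 (957) [LIFO — newest first]: 222 @ $9.10 + 343 @ $9.70 + 40 @ $5.65 + 292 @ $6.00 + 60 @ $4.95 = $7,622.30
Total COGS = $632.80 + $7,622.30 = $8,255.10
Ending inventory: 191 @ $4.95 = $945.45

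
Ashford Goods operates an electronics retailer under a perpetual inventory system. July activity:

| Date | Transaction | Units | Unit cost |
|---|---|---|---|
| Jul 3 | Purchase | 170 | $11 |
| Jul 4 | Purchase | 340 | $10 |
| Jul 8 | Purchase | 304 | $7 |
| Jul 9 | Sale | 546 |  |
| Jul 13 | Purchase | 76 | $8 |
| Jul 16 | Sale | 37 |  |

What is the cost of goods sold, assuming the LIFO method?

COGS = $4,844

Jul 9, 546 sold [LIFO — newest first]: 304 @ $7 + 242 @ $10 = $4,548
Jul 16, 37 sold [LIFO — newest first]: 37 @ $8 = $296
Total COGS = $4,548 + $296 = $4,844
Ending inventory: 170 @ $11 + 98 @ $10 + 39 @ $8 = $3,162
Check: goods available $8,006 = COGS $4,844 + ending $3,162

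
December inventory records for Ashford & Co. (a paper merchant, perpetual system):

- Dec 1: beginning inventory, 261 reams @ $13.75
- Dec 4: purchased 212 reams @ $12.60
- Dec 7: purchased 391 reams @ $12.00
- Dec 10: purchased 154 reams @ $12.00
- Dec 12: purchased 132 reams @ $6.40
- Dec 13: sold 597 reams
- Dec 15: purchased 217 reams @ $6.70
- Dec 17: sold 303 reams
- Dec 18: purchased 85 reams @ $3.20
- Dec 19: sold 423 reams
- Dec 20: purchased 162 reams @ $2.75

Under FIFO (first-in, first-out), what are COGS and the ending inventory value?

Dec 13, 597 sold [FIFO — oldest first]: 261 @ $13.75 + 212 @ $12.60 + 124 @ $12.00 = $7,747.95
Dec 17, 303 sold [FIFO — oldest first]: 267 @ $12.00 + 36 @ $12.00 = $3,636.00
Dec 19, 423 sold [FIFO — oldest first]: 118 @ $12.00 + 132 @ $6.40 + 173 @ $6.70 = $3,419.90
Total COGS = $7,747.95 + $3,636.00 + $3,419.90 = $14,803.85
Ending inventory: 44 @ $6.70 + 85 @ $3.20 + 162 @ $2.75 = $1,012.30

COGS = $14,803.85; ending inventory = $1,012.30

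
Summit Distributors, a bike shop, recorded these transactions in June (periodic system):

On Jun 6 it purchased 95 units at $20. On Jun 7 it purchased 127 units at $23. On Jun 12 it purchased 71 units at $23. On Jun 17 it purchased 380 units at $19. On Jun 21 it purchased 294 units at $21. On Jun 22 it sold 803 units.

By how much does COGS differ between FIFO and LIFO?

$43

FIFO COGS: 95 @ $20 + 127 @ $23 + 71 @ $23 + 380 @ $19 + 130 @ $21 = $16,404
LIFO COGS: 294 @ $21 + 380 @ $19 + 71 @ $23 + 58 @ $23 = $16,361
Difference = |$16,404 − $16,361| = $43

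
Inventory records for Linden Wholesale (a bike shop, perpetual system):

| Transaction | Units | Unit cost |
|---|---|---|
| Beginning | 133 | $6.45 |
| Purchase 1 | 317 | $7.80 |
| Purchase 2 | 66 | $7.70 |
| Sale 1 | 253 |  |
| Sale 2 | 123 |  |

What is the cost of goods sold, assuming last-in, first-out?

Sale 1 (253) [LIFO — newest first]: 66 @ $7.70 + 187 @ $7.80 = $1,966.80
Sale 2 (123) [LIFO — newest first]: 123 @ $7.80 = $959.40
Total COGS = $1,966.80 + $959.40 = $2,926.20
Ending inventory: 133 @ $6.45 + 7 @ $7.80 = $912.45

COGS = $2,926.20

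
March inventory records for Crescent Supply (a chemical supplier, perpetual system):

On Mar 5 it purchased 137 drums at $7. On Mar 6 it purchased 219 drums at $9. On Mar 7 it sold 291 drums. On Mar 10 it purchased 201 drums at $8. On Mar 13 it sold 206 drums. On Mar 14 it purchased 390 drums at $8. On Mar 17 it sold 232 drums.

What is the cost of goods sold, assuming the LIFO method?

Mar 7, 291 sold [LIFO — newest first]: 219 @ $9 + 72 @ $7 = $2,475
Mar 13, 206 sold [LIFO — newest first]: 201 @ $8 + 5 @ $7 = $1,643
Mar 17, 232 sold [LIFO — newest first]: 232 @ $8 = $1,856
Total COGS = $2,475 + $1,643 + $1,856 = $5,974
Ending inventory: 60 @ $7 + 158 @ $8 = $1,684
Check: goods available $7,658 = COGS $5,974 + ending $1,684

COGS = $5,974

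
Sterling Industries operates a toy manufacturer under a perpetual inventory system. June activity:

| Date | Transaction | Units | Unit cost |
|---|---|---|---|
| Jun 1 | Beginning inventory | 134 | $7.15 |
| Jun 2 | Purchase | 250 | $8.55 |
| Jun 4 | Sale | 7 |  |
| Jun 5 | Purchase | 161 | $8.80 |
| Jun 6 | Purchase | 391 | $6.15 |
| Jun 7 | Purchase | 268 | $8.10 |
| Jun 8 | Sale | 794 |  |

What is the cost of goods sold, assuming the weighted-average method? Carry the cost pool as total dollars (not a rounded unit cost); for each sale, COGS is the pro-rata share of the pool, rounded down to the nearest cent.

After Jun 1: 134 on hand, pool $958.10 (≈ $7.1500 each)
After Jun 2: 384 on hand, pool $3,095.60 (≈ $8.0615 each)
Jun 4, sell 7: 7/384 × $3,095.60 → $56.43
After Jun 5: 538 on hand, pool $4,455.97 (≈ $8.2825 each)
After Jun 6: 929 on hand, pool $6,860.62 (≈ $7.3850 each)
After Jun 7: 1197 on hand, pool $9,031.42 (≈ $7.5450 each)
Jun 8, sell 794: 794/1197 × $9,031.42 → $5,990.76
Total COGS = $56.43 + $5,990.76 = $6,047.19
Ending inventory (cost pool remaining) = $3,040.66

COGS = $6,047.19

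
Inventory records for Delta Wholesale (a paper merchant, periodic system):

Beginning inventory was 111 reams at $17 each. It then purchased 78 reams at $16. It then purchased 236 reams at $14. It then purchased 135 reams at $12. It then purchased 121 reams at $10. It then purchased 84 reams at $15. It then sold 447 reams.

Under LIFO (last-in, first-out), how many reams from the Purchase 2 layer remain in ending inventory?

Sale 1 (447) [LIFO — newest first]: 84 @ $15 + 121 @ $10 + 135 @ $12 + 107 @ $14 = $5,588
Ending inventory: 111 @ $17 + 78 @ $16 + 129 @ $14 = $4,941

129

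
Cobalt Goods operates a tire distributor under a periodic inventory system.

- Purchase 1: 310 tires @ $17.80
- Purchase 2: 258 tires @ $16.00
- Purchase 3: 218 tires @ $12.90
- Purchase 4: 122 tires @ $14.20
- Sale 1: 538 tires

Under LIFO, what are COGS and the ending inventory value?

COGS = $7,712.60; ending inventory = $6,478.00

Sale 1 (538) [LIFO — newest first]: 122 @ $14.20 + 218 @ $12.90 + 198 @ $16.00 = $7,712.60
Ending inventory: 310 @ $17.80 + 60 @ $16.00 = $6,478.00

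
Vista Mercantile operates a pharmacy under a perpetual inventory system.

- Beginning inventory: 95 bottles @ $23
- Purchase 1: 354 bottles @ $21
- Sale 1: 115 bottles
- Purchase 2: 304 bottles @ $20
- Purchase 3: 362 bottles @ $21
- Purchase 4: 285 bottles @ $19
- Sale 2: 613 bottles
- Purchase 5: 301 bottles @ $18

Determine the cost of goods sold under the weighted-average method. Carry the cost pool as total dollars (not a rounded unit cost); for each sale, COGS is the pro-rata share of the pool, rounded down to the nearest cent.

After Beginning: 95 on hand, pool $2,185.00 (≈ $23.0000 each)
After Purchase 1: 449 on hand, pool $9,619.00 (≈ $21.4232 each)
Sale 1, sell 115: 115/449 × $9,619.00 → $2,463.66
After Purchase 2: 638 on hand, pool $13,235.34 (≈ $20.7450 each)
After Purchase 3: 1000 on hand, pool $20,837.34 (≈ $20.8373 each)
After Purchase 4: 1285 on hand, pool $26,252.34 (≈ $20.4298 each)
Sale 2, sell 613: 613/1285 × $26,252.34 → $12,523.48
After Purchase 5: 973 on hand, pool $19,146.86 (≈ $19.6782 each)
Total COGS = $2,463.66 + $12,523.48 = $14,987.14
Ending inventory (cost pool remaining) = $19,146.86
Check: goods available $34,134.00 = COGS $14,987.14 + ending $19,146.86

COGS = $14,987.14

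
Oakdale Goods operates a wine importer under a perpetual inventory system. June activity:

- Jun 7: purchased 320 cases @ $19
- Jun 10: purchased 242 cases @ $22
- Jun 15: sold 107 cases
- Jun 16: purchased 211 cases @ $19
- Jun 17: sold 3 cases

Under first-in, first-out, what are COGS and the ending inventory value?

Jun 15, 107 sold [FIFO — oldest first]: 107 @ $19 = $2,033
Jun 17, 3 sold [FIFO — oldest first]: 3 @ $19 = $57
Total COGS = $2,033 + $57 = $2,090
Ending inventory: 210 @ $19 + 242 @ $22 + 211 @ $19 = $13,323
Check: goods available $15,413 = COGS $2,090 + ending $13,323

COGS = $2,090; ending inventory = $13,323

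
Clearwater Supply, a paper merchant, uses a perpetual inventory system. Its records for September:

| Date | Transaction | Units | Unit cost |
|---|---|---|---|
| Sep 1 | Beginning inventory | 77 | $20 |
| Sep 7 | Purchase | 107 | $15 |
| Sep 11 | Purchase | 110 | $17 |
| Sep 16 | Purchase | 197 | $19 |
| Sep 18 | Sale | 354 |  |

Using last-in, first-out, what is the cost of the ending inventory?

Ending inventory = $2,440

Sep 18, 354 sold [LIFO — newest first]: 197 @ $19 + 110 @ $17 + 47 @ $15 = $6,318
Ending inventory: 77 @ $20 + 60 @ $15 = $2,440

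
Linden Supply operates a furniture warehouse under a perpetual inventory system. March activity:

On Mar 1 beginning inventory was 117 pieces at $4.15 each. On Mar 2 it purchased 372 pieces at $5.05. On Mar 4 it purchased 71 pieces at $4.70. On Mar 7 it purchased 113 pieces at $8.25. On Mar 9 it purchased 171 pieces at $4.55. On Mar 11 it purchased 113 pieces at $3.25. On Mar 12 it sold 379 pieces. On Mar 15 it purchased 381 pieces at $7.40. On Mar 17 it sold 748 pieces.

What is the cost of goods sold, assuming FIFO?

COGS = $6,033.40

Mar 12, 379 sold [FIFO — oldest first]: 117 @ $4.15 + 262 @ $5.05 = $1,808.65
Mar 17, 748 sold [FIFO — oldest first]: 110 @ $5.05 + 71 @ $4.70 + 113 @ $8.25 + 171 @ $4.55 + 113 @ $3.25 + 170 @ $7.40 = $4,224.75
Total COGS = $1,808.65 + $4,224.75 = $6,033.40
Ending inventory: 211 @ $7.40 = $1,561.40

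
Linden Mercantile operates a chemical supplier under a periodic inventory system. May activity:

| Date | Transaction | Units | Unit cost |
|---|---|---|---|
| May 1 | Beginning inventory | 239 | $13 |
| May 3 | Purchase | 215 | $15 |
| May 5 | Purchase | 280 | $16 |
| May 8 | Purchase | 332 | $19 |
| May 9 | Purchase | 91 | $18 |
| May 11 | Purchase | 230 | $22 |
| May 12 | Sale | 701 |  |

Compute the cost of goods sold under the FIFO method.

COGS = $10,284

May 12, 701 sold [FIFO — oldest first]: 239 @ $13 + 215 @ $15 + 247 @ $16 = $10,284
Ending inventory: 33 @ $16 + 332 @ $19 + 91 @ $18 + 230 @ $22 = $13,534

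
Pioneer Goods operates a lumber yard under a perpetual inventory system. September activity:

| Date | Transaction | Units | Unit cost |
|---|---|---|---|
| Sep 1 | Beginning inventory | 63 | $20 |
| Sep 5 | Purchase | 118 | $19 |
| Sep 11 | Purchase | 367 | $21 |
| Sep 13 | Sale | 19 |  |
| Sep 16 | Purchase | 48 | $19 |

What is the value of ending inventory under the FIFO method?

Sep 13, 19 sold [FIFO — oldest first]: 19 @ $20 = $380
Ending inventory: 44 @ $20 + 118 @ $19 + 367 @ $21 + 48 @ $19 = $11,741

Ending inventory = $11,741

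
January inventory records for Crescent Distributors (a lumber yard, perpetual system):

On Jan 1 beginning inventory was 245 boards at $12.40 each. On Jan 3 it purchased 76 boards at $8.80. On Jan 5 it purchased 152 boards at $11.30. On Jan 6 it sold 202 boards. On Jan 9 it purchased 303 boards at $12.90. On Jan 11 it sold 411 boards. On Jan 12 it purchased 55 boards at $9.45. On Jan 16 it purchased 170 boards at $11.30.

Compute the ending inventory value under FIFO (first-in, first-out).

Jan 6, 202 sold [FIFO — oldest first]: 202 @ $12.40 = $2,504.80
Jan 11, 411 sold [FIFO — oldest first]: 43 @ $12.40 + 76 @ $8.80 + 152 @ $11.30 + 140 @ $12.90 = $4,725.60
Total COGS = $2,504.80 + $4,725.60 = $7,230.40
Ending inventory: 163 @ $12.90 + 55 @ $9.45 + 170 @ $11.30 = $4,543.45
Check: goods available $11,773.85 = COGS $7,230.40 + ending $4,543.45

Ending inventory = $4,543.45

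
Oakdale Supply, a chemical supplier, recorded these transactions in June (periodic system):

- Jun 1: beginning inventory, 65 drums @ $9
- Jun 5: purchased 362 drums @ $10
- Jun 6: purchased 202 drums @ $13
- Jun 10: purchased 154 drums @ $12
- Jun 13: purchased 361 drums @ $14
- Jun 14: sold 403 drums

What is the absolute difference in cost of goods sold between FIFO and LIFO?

$1,593

FIFO COGS: 65 @ $9 + 338 @ $10 = $3,965
LIFO COGS: 361 @ $14 + 42 @ $12 = $5,558
Difference = |$3,965 − $5,558| = $1,593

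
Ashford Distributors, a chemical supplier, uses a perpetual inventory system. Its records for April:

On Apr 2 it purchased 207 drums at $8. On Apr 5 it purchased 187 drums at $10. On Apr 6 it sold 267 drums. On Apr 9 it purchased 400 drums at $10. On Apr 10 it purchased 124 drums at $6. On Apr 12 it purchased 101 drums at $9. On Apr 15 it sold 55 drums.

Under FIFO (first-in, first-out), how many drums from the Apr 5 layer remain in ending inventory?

72

Apr 6, 267 sold [FIFO — oldest first]: 207 @ $8 + 60 @ $10 = $2,256
Apr 15, 55 sold [FIFO — oldest first]: 55 @ $10 = $550
Total COGS = $2,256 + $550 = $2,806
Ending inventory: 72 @ $10 + 400 @ $10 + 124 @ $6 + 101 @ $9 = $6,373
Check: goods available $9,179 = COGS $2,806 + ending $6,373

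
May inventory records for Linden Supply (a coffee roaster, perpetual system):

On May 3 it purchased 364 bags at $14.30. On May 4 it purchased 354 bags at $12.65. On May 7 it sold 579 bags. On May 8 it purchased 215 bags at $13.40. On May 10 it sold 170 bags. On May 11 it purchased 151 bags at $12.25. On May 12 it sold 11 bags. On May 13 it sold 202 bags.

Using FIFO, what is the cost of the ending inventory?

Ending inventory = $1,494.50

May 7, 579 sold [FIFO — oldest first]: 364 @ $14.30 + 215 @ $12.65 = $7,924.95
May 10, 170 sold [FIFO — oldest first]: 139 @ $12.65 + 31 @ $13.40 = $2,173.75
May 12, 11 sold [FIFO — oldest first]: 11 @ $13.40 = $147.40
May 13, 202 sold [FIFO — oldest first]: 173 @ $13.40 + 29 @ $12.25 = $2,673.45
Total COGS = $7,924.95 + $2,173.75 + $147.40 + $2,673.45 = $12,919.55
Ending inventory: 122 @ $12.25 = $1,494.50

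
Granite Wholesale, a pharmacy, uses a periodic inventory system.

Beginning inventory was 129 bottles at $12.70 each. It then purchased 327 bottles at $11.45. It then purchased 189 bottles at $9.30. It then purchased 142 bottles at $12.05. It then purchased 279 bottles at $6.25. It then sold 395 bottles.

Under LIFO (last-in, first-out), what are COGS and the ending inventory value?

COGS = $3,141.55; ending inventory = $7,453.45

Sale 1 (395) [LIFO — newest first]: 279 @ $6.25 + 116 @ $12.05 = $3,141.55
Ending inventory: 129 @ $12.70 + 327 @ $11.45 + 189 @ $9.30 + 26 @ $12.05 = $7,453.45
Check: goods available $10,595.00 = COGS $3,141.55 + ending $7,453.45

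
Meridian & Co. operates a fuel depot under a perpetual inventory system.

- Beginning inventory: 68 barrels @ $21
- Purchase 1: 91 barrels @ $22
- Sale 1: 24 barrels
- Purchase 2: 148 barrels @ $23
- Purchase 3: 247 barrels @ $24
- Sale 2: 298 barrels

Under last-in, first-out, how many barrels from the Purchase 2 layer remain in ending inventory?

97

Sale 1 (24) [LIFO — newest first]: 24 @ $22 = $528
Sale 2 (298) [LIFO — newest first]: 247 @ $24 + 51 @ $23 = $7,101
Total COGS = $528 + $7,101 = $7,629
Ending inventory: 68 @ $21 + 67 @ $22 + 97 @ $23 = $5,133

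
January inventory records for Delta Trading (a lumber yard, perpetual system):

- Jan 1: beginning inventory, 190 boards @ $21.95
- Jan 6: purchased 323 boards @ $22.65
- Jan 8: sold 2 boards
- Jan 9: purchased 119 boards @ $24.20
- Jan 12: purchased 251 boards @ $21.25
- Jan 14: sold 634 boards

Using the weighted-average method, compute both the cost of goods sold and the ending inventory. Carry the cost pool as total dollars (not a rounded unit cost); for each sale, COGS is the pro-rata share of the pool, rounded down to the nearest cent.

After Jan 1: 190 on hand, pool $4,170.50 (≈ $21.9500 each)
After Jan 6: 513 on hand, pool $11,486.45 (≈ $22.3907 each)
Jan 8, sell 2: 2/513 × $11,486.45 → $44.78
After Jan 9: 630 on hand, pool $14,321.47 (≈ $22.7325 each)
After Jan 12: 881 on hand, pool $19,655.22 (≈ $22.3101 each)
Jan 14, sell 634: 634/881 × $19,655.22 → $14,144.61
Total COGS = $44.78 + $14,144.61 = $14,189.39
Ending inventory (cost pool remaining) = $5,510.61

COGS = $14,189.39; ending inventory = $5,510.61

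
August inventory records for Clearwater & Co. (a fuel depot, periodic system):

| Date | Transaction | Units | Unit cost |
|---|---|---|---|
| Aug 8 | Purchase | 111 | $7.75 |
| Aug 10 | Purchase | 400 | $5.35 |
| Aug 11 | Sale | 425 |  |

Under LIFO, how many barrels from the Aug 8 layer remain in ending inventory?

Aug 11, 425 sold [LIFO — newest first]: 400 @ $5.35 + 25 @ $7.75 = $2,333.75
Ending inventory: 86 @ $7.75 = $666.50
Check: goods available $3,000.25 = COGS $2,333.75 + ending $666.50

86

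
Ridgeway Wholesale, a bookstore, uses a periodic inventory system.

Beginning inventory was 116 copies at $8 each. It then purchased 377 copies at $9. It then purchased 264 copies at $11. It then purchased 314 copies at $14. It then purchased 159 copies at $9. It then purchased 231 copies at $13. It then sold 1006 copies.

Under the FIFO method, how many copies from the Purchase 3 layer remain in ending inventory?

65

Sale 1 (1006) [FIFO — oldest first]: 116 @ $8 + 377 @ $9 + 264 @ $11 + 249 @ $14 = $10,711
Ending inventory: 65 @ $14 + 159 @ $9 + 231 @ $13 = $5,344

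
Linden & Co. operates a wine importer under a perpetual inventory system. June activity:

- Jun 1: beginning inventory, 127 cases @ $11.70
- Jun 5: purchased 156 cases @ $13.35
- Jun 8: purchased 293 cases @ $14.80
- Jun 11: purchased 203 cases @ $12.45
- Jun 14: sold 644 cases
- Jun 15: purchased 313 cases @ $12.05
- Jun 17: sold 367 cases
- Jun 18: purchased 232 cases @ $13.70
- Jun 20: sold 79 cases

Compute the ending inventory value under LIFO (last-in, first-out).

Ending inventory = $3,043.80

Jun 14, 644 sold [LIFO — newest first]: 203 @ $12.45 + 293 @ $14.80 + 148 @ $13.35 = $8,839.55
Jun 17, 367 sold [LIFO — newest first]: 313 @ $12.05 + 8 @ $13.35 + 46 @ $11.70 = $4,416.65
Jun 20, 79 sold [LIFO — newest first]: 79 @ $13.70 = $1,082.30
Total COGS = $8,839.55 + $4,416.65 + $1,082.30 = $14,338.50
Ending inventory: 81 @ $11.70 + 153 @ $13.70 = $3,043.80
Check: goods available $17,382.30 = COGS $14,338.50 + ending $3,043.80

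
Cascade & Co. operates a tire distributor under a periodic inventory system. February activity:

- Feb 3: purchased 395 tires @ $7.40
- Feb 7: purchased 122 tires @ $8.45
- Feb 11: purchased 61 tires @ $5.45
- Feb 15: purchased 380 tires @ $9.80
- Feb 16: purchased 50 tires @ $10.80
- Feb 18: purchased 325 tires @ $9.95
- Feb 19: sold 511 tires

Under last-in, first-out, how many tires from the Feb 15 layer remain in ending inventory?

244

Feb 19, 511 sold [LIFO — newest first]: 325 @ $9.95 + 50 @ $10.80 + 136 @ $9.80 = $5,106.55
Ending inventory: 395 @ $7.40 + 122 @ $8.45 + 61 @ $5.45 + 244 @ $9.80 = $6,677.55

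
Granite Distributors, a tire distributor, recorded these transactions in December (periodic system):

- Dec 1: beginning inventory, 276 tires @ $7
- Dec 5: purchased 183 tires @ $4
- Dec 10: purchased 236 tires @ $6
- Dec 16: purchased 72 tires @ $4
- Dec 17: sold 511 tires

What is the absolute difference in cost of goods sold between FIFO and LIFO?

FIFO COGS: 276 @ $7 + 183 @ $4 + 52 @ $6 = $2,976
LIFO COGS: 72 @ $4 + 236 @ $6 + 183 @ $4 + 20 @ $7 = $2,576
Difference = |$2,976 − $2,576| = $400

$400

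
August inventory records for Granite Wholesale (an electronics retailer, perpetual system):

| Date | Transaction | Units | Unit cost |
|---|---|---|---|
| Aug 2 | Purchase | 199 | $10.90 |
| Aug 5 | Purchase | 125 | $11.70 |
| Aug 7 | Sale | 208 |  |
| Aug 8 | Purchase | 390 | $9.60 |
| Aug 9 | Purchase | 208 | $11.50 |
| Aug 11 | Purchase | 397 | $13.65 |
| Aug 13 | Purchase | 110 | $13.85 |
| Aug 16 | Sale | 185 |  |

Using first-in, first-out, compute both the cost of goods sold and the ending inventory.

COGS = $4,294.00; ending inventory = $12,416.15

Aug 7, 208 sold [FIFO — oldest first]: 199 @ $10.90 + 9 @ $11.70 = $2,274.40
Aug 16, 185 sold [FIFO — oldest first]: 116 @ $11.70 + 69 @ $9.60 = $2,019.60
Total COGS = $2,274.40 + $2,019.60 = $4,294.00
Ending inventory: 321 @ $9.60 + 208 @ $11.50 + 397 @ $13.65 + 110 @ $13.85 = $12,416.15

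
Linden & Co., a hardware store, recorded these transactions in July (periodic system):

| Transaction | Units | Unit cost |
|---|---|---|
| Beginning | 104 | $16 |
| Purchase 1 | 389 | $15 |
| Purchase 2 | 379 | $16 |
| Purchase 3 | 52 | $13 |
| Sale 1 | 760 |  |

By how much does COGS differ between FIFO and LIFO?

FIFO COGS: 104 @ $16 + 389 @ $15 + 267 @ $16 = $11,771
LIFO COGS: 52 @ $13 + 379 @ $16 + 329 @ $15 = $11,675
Difference = |$11,771 − $11,675| = $96

$96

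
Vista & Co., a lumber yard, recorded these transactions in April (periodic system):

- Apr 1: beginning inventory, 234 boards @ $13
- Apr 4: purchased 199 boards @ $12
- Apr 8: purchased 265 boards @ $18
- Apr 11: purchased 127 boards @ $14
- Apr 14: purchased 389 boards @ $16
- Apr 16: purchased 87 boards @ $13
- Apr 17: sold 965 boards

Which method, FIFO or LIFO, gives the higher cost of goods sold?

FIFO COGS: 234 @ $13 + 199 @ $12 + 265 @ $18 + 127 @ $14 + 140 @ $16 = $14,218
LIFO COGS: 87 @ $13 + 389 @ $16 + 127 @ $14 + 265 @ $18 + 97 @ $12 = $15,067

LIFO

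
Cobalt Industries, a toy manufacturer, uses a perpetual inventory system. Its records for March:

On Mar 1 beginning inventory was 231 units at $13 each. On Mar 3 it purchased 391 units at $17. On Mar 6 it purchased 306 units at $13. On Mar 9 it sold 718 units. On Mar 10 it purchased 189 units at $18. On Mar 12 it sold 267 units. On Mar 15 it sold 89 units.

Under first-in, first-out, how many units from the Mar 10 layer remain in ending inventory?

43

Mar 9, 718 sold [FIFO — oldest first]: 231 @ $13 + 391 @ $17 + 96 @ $13 = $10,898
Mar 12, 267 sold [FIFO — oldest first]: 210 @ $13 + 57 @ $18 = $3,756
Mar 15, 89 sold [FIFO — oldest first]: 89 @ $18 = $1,602
Total COGS = $10,898 + $3,756 + $1,602 = $16,256
Ending inventory: 43 @ $18 = $774
Check: goods available $17,030 = COGS $16,256 + ending $774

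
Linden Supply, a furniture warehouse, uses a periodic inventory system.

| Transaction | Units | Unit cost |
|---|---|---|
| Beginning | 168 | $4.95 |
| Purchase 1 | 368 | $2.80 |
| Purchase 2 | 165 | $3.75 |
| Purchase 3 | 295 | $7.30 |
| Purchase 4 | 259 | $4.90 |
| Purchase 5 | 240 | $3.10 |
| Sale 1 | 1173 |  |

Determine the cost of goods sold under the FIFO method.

Sale 1 (1173) [FIFO — oldest first]: 168 @ $4.95 + 368 @ $2.80 + 165 @ $3.75 + 295 @ $7.30 + 177 @ $4.90 = $5,501.55
Ending inventory: 82 @ $4.90 + 240 @ $3.10 = $1,145.80

COGS = $5,501.55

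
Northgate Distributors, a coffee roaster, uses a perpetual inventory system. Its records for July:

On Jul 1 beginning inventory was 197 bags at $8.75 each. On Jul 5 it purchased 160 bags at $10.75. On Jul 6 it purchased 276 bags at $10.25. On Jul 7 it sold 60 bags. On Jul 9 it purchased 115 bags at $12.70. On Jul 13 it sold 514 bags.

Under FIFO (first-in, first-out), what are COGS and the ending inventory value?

Jul 7, 60 sold [FIFO — oldest first]: 60 @ $8.75 = $525.00
Jul 13, 514 sold [FIFO — oldest first]: 137 @ $8.75 + 160 @ $10.75 + 217 @ $10.25 = $5,143.00
Total COGS = $525.00 + $5,143.00 = $5,668.00
Ending inventory: 59 @ $10.25 + 115 @ $12.70 = $2,065.25

COGS = $5,668.00; ending inventory = $2,065.25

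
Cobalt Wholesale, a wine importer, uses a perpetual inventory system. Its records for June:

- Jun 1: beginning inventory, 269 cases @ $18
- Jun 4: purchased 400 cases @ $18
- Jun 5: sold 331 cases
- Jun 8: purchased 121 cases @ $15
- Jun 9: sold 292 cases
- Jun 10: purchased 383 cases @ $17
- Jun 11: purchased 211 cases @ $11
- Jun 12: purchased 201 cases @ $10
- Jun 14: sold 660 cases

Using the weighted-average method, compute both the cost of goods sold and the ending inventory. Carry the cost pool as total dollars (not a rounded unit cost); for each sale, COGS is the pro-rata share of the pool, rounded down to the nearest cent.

COGS = $20,393.16; ending inventory = $4,305.84

After Jun 1: 269 on hand, pool $4,842.00 (≈ $18.0000 each)
After Jun 4: 669 on hand, pool $12,042.00 (≈ $18.0000 each)
Jun 5, sell 331: 331/669 × $12,042.00 → $5,958.00
After Jun 8: 459 on hand, pool $7,899.00 (≈ $17.2092 each)
Jun 9, sell 292: 292/459 × $7,899.00 → $5,025.07
After Jun 10: 550 on hand, pool $9,384.93 (≈ $17.0635 each)
After Jun 11: 761 on hand, pool $11,705.93 (≈ $15.3823 each)
After Jun 12: 962 on hand, pool $13,715.93 (≈ $14.2577 each)
Jun 14, sell 660: 660/962 × $13,715.93 → $9,410.09
Total COGS = $5,958.00 + $5,025.07 + $9,410.09 = $20,393.16
Ending inventory (cost pool remaining) = $4,305.84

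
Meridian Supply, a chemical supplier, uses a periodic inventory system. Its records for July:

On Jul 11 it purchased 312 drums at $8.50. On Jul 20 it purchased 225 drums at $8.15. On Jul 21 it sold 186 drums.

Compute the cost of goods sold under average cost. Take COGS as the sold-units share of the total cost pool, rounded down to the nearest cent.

COGS = $1,553.72

Jul 21, sell 186: 186/537 × $4,485.75 → $1,553.72
Ending inventory (cost pool remaining) = $2,932.03
Check: goods available $4,485.75 = COGS $1,553.72 + ending $2,932.03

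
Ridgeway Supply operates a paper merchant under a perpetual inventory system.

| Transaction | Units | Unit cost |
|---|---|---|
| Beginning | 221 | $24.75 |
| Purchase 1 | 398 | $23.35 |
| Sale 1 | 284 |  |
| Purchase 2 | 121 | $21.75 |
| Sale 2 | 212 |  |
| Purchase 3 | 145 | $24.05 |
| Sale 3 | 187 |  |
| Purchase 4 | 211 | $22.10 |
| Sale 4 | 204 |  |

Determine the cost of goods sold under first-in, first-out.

Sale 1 (284) [FIFO — oldest first]: 221 @ $24.75 + 63 @ $23.35 = $6,940.80
Sale 2 (212) [FIFO — oldest first]: 212 @ $23.35 = $4,950.20
Sale 3 (187) [FIFO — oldest first]: 123 @ $23.35 + 64 @ $21.75 = $4,264.05
Sale 4 (204) [FIFO — oldest first]: 57 @ $21.75 + 145 @ $24.05 + 2 @ $22.10 = $4,771.20
Total COGS = $6,940.80 + $4,950.20 + $4,264.05 + $4,771.20 = $20,926.25
Ending inventory: 209 @ $22.10 = $4,618.90
Check: goods available $25,545.15 = COGS $20,926.25 + ending $4,618.90

COGS = $20,926.25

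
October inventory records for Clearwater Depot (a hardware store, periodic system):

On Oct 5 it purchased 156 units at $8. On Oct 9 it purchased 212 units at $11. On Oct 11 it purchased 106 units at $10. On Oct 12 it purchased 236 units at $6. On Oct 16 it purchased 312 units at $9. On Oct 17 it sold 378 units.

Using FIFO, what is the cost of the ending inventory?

Ending inventory = $5,184

Oct 17, 378 sold [FIFO — oldest first]: 156 @ $8 + 212 @ $11 + 10 @ $10 = $3,680
Ending inventory: 96 @ $10 + 236 @ $6 + 312 @ $9 = $5,184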